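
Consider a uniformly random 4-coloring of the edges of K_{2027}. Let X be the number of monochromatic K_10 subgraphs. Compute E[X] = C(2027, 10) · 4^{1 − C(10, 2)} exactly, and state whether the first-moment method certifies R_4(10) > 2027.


E[X] = C(2027, 10) · 4^{1 − 45} = 315586117401470604332341335 · 4^{−44} = 315586117401470604332341335/309485009821345068724781056.
As a reduced fraction: E[X] = 315586117401470604332341335/309485009821345068724781056 ≈ 1.020.
Is E[X] < 1? NO.
Since E[X] ≥ 1, the first-moment bound is inconclusive at n = 2027; it does NOT by itself certify R_4(10) > 2027.

E[X] = 315586117401470604332341335/309485009821345068724781056 ≈ 1.020; E[X] ≥ 1; first-moment method inconclusive here.


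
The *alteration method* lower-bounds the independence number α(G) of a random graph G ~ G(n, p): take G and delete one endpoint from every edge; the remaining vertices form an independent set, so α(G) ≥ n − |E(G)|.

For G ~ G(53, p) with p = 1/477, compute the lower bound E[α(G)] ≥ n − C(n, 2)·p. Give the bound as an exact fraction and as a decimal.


E[|E(G)|] = C(53, 2)·p = 1378 · (1/477) = 26/9.
E[α(G)] ≥ n − E[|E(G)|] = 53 − 26/9 = 451/9.
Numerically: ≈ 50.111111.
(This is only a lower bound; the true E[α(G)] may be larger.)

E[α(G)] ≥ 451/9 ≈ 50.111111.


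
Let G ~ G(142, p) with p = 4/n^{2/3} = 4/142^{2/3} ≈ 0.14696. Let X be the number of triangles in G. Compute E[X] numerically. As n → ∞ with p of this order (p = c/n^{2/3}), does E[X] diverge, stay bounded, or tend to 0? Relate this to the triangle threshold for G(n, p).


Number of potential triangles: C(142, 3) = 467180.
Each occurs with probability p³ ≈ (0.14696)³ ≈ 3.1739734e-03.
By linearity: E[X] = C(142, 3)·p³ ≈ 467180 · 3.1739734e-03 ≈ 1482.81690.
Since α = 2/3 < 1, p = c/n^{2/3} ≫ 1/n is above the triangle threshold p ~ 1/n. Asymptotically E[X] ~ (c³/6)·n^{3(1−α)} = (4³/6)·n^{1} → ∞; triangles are abundant w.h.p.

E[X] ≈ 1482.81690; in regime p = Θ(1/n^{2/3}) E[X] diverges (above the triangle threshold p ~ 1/n).


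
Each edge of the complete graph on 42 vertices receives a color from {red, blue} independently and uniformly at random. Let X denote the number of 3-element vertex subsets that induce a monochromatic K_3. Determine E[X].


Let X = Σ_S X_S over the C(42, 3) = 11480 subsets S of size 3, where X_S = 1 if the K_3 on S is monochromatic.
For a fixed S, the K_3 on S has C(3, 2) = 3 edges. P[all 3 edges red] = (1/2)^3, and likewise for blue, so P[monochromatic] = 2·(1/2)^3 = 2^{1 − 3} = 1/4.
By linearity of expectation: E[X] = C(42, 3) · 2^{1 − 3} = 11480 · 1/4 = 2870.
Numerically: E[X] ≈ 2870.000000.

E[X] = C(42,3)·2^(1−C(3,2)) = 2870 ≈ 2870.000000.


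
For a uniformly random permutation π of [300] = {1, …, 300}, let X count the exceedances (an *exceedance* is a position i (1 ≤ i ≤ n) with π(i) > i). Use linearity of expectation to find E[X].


Write X = Σ_{i=1}^{300} X_i, where X_i = 1_{π(i) > i}.
For each fixed i, π(i) is uniform over {1, …, 300} (marginal of a uniform permutation), so P[π(i) > i] = (n − i)/n. Summing: Σ_{i=1}^{300} (n − i)/n = (0 + 1 + … + 299)/300 = 300(300 − 1)/(2·300) = (300 − 1)/2.
Hence E[X] = Σ_{i=1}^{300} (300 − i)/300 = 299/2 ≈ 149.5000.

E[X] = 299/2 = 149.5000.


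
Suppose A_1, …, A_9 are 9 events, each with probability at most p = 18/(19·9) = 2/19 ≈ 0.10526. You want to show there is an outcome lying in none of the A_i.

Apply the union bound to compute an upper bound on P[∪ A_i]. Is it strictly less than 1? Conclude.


Union bound: P[∪_{i=1}^{9} A_i] ≤ Σ_i P[A_i] ≤ 9·p = 9·(2/19) = 18/19.
Numerically: 18/19 ≈ 0.94737.
Is 18/19 < 1? YES.
Since P[∪ A_i] ≤ 18/19 < 1, the complement has P[∩ A_i^c] ≥ 1 − 18/19 = 1/19 > 0, so some outcome avoids every A_i.

9·p = 18/19 ≈ 0.94737; existence CERTIFIED by the union bound.


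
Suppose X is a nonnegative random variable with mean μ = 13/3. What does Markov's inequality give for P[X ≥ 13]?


μ = E[X] = 13/3, a = 13.
Markov: P[X ≥ 13] ≤ μ/a = (13/3)/13 = 1/3.
Numerically: ≈ 0.333.
(Since a = 13 > μ = 4.333, the bound 1/3 is < 1 and informative.)

P[X ≥ 13] ≤ 1/3 ≈ 0.333.


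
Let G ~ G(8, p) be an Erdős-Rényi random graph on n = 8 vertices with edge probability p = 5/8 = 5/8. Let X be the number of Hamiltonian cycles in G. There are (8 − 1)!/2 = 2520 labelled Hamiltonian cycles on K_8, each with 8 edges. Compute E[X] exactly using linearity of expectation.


K_8 has (8 − 1)!/2 = 2520 labelled Hamiltonian cycles.
For each such Hamiltonian cycle H, let X_H = 1 if all 8 edges of H are present in G. Then P[X_H = 1] = p^{8} = (5/8)^{8} = 390625/16777216.
By linearity: E[X] = Σ_H E[X_H] = 2520 · p^{8} = 2520 · 390625/16777216 = 123046875/2097152.
Numerically: E[X] ≈ 58.6733.

E[X] = 2520 · (5/8)^{8} = 123046875/2097152 ≈ 58.6733.


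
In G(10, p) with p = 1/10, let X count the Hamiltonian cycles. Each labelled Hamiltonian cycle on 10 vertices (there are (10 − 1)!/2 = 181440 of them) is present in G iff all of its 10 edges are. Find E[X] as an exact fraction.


K_10 has (10 − 1)!/2 = 181440 labelled Hamiltonian cycles.
For each such Hamiltonian cycle H, let X_H = 1 if all 10 edges of H are present in G. Then P[X_H = 1] = p^{10} = (1/10)^{10} = 1/10000000000.
By linearity: E[X] = Σ_H E[X_H] = 181440 · p^{10} = 181440 · 1/10000000000 = 567/31250000.
Numerically: E[X] ≈ 1.814e-05.

E[X] = 181440 · (1/10)^{10} = 567/31250000 ≈ 1.814e-05.


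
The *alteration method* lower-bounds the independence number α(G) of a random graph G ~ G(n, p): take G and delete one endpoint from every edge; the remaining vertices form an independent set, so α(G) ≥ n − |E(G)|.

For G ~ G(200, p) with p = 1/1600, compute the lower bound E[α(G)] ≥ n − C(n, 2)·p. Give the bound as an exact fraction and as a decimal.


E[|E(G)|] = C(200, 2)·p = 19900 · (1/1600) = 199/16.
E[α(G)] ≥ n − E[|E(G)|] = 200 − 199/16 = 3001/16.
Numerically: ≈ 187.56250.
(This is only a lower bound; the true E[α(G)] may be larger.)

E[α(G)] ≥ 3001/16 ≈ 187.56250.


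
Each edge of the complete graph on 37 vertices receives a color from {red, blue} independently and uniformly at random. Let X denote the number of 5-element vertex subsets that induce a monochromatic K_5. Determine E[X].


Let X = Σ_S X_S over the C(37, 5) = 435897 subsets S of size 5, where X_S = 1 if the K_5 on S is monochromatic.
For a fixed S, the K_5 on S has C(5, 2) = 10 edges. P[all 10 edges red] = (1/2)^10, and likewise for blue, so P[monochromatic] = 2·(1/2)^10 = 2^{1 − 10} = 1/512.
By linearity of expectation: E[X] = C(37, 5) · 2^{1 − 10} = 435897 · 1/512 = 435897/512.
Numerically: E[X] ≈ 851.361328.

E[X] = C(37,5)·2^(1−C(5,2)) = 435897/512 ≈ 851.361328.


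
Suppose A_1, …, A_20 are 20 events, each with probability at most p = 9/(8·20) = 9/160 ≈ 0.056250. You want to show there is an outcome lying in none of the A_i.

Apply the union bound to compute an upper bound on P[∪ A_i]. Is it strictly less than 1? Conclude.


Union bound: P[∪_{i=1}^{20} A_i] ≤ Σ_i P[A_i] ≤ 20·p = 20·(9/160) = 9/8.
Numerically: 9/8 ≈ 1.125000.
Is 9/8 < 1? NO.
Since the bound 9/8 is ≥ 1, the union bound is uninformative here; it does NOT by itself certify existence.

20·p = 9/8 ≈ 1.125000; existence NOT certified by the union bound.


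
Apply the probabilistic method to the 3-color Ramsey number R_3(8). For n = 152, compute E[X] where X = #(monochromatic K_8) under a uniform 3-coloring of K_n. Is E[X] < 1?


E[X] = C(152, 8) · 3^{1 − 28} = 5859727868575 · 3^{−27} = 5859727868575/7625597484987.
As a reduced fraction: E[X] = 5859727868575/7625597484987 ≈ 0.76843.
Is E[X] < 1? YES.
Since E[X] < 1, there exists a 3-coloring of K_{152} with no monochromatic K_8; hence R_3(8) > 152.

E[X] = 5859727868575/7625597484987 ≈ 0.76843; E[X] < 1, so R_3(8) > 152.


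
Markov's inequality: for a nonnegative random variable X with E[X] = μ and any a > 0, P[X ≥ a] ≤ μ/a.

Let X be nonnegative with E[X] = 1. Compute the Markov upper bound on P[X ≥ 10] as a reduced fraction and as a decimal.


μ = E[X] = 1, a = 10.
Markov: P[X ≥ 10] ≤ μ/a = (1)/10 = 1/10.
Numerically: ≈ 0.100000.
(Since a = 10 > μ = 1.000000, the bound 1/10 is < 1 and informative.)

P[X ≥ 10] ≤ 1/10 ≈ 0.100000.


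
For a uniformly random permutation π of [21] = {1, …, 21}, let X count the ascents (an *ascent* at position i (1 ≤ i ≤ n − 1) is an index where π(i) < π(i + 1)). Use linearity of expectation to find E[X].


Write X = Σ X_I over i = 1, …, 20, with X_I the indicator of one ascent.
There are 20 indicators.
For each fixed i, the pair (π(i), π(i+1)) is a uniformly random ordered pair of distinct values from {1, …, 21}; by symmetry P[π(i) < π(i+1)] = 1/2.
By linearity: E[X] = 20 · (1/2) = (21 − 1) · (1/2) = 10 ≈ 10.000.

E[X] = 10 = 10.000.


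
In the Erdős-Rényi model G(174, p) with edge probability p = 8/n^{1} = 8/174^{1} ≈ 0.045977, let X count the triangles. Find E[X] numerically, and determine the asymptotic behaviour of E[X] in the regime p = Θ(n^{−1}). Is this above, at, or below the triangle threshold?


Number of potential triangles: C(174, 3) = 862924.
Each occurs with probability p³ ≈ (0.045977)³ ≈ 9.7190142e-05.
By linearity: E[X] = C(174, 3)·p³ ≈ 862924 · 9.7190142e-05 ≈ 83.86771.
Here α = 1, so p = 8/n is exactly at the triangle threshold p ~ 1/n. Asymptotically E[X] → c³/6 = 8³/6 = 256/3 ≈ 85.33333, a bounded constant. In this regime the triangle count is asymptotically Poisson(c³/6).

E[X] ≈ 83.86771; in regime p = Θ(1/n^{1}) E[X] stays bounded (at the triangle threshold p ~ 1/n).


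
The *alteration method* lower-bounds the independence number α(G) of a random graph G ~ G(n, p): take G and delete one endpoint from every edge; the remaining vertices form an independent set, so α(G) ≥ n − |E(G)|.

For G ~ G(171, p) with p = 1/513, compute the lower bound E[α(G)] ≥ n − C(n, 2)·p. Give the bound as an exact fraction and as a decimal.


E[|E(G)|] = C(171, 2)·p = 14535 · (1/513) = 85/3.
E[α(G)] ≥ n − E[|E(G)|] = 171 − 85/3 = 428/3.
Numerically: ≈ 142.66667.
(This is only a lower bound; the true E[α(G)] may be larger.)

E[α(G)] ≥ 428/3 ≈ 142.66667.


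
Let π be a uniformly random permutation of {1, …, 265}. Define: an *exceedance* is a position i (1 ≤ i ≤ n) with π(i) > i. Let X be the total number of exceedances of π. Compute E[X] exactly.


Write X = Σ_{i=1}^{265} X_i, where X_i = 1_{π(i) > i}.
For each fixed i, π(i) is uniform over {1, …, 265} (marginal of a uniform permutation), so P[π(i) > i] = (n − i)/n. Summing: Σ_{i=1}^{265} (n − i)/n = (0 + 1 + … + 264)/265 = 265(265 − 1)/(2·265) = (265 − 1)/2.
Hence E[X] = Σ_{i=1}^{265} (265 − i)/265 = 132 ≈ 132.0000.

E[X] = 132 = 132.0000.


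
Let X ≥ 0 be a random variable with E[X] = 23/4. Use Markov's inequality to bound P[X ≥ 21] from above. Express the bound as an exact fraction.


μ = E[X] = 23/4, a = 21.
Markov: P[X ≥ 21] ≤ μ/a = (23/4)/21 = 23/84.
Numerically: ≈ 0.2738.
(Since a = 21 > μ = 5.7500, the bound 23/84 is < 1 and informative.)

P[X ≥ 21] ≤ 23/84 ≈ 0.2738.


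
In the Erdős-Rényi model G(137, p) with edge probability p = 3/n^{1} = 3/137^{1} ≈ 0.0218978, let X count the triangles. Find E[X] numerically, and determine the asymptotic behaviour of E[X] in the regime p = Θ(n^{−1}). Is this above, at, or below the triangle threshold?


Number of potential triangles: C(137, 3) = 419220.
Each occurs with probability p³ ≈ (0.0218978)³ ≈ 1.05003086e-05.
By linearity: E[X] = C(137, 3)·p³ ≈ 419220 · 1.05003086e-05 ≈ 4.401939.
Here α = 1, so p = 3/n is exactly at the triangle threshold p ~ 1/n. Asymptotically E[X] → c³/6 = 3³/6 = 9/2 ≈ 4.500000, a bounded constant. In this regime the triangle count is asymptotically Poisson(c³/6).

E[X] ≈ 4.401939; in regime p = Θ(1/n^{1}) E[X] stays bounded (at the triangle threshold p ~ 1/n).


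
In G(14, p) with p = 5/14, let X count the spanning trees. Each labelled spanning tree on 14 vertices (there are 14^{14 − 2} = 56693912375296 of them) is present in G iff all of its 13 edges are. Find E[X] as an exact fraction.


K_14 has 14^{14 − 2} = 56693912375296 labelled spanning trees.
For each such spanning tree H, let X_H = 1 if all 13 edges of H are present in G. Then P[X_H = 1] = p^{13} = (5/14)^{13} = 1220703125/793714773254144.
By linearity of expectation: E[X] = Σ_H E[X_H] = 56693912375296 · p^{13} = 56693912375296 · 1220703125/793714773254144 = 1220703125/14.
Numerically: E[X] ≈ 8.72e+07.

E[X] = 56693912375296 · (5/14)^{13} = 1220703125/14 ≈ 8.72e+07.


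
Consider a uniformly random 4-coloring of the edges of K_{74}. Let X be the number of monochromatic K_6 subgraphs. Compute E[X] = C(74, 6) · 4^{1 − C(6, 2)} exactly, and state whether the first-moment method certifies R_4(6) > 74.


E[X] = C(74, 6) · 4^{1 − 15} = 185250786 · 4^{−14} = 185250786/268435456.
As a reduced fraction: E[X] = 92625393/134217728 ≈ 0.6901130.
Is E[X] < 1? YES.
Since E[X] < 1, there exists a 4-coloring of K_{74} with no monochromatic K_6; hence R_4(6) > 74.

E[X] = 92625393/134217728 ≈ 0.6901130; E[X] < 1, so R_4(6) > 74.


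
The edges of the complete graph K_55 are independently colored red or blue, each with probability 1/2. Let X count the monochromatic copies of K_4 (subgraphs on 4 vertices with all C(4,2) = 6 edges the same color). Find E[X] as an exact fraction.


Let X = Σ_S X_S over the C(55, 4) = 341055 subsets S of size 4, where X_S = 1 if the K_4 on S is monochromatic.
For a fixed S, the K_4 on S has C(4, 2) = 6 edges. P[all 6 edges red] = (1/2)^6, and likewise for blue, so P[monochromatic] = 2·(1/2)^6 = 2^{1 − 6} = 1/32.
By linearity: E[X] = C(55, 4) · 2^{1 − 6} = 341055 · 1/32 = 341055/32.
Numerically: E[X] ≈ 10657.96875.

E[X] = C(55,4)·2^(1−C(4,2)) = 341055/32 ≈ 10657.96875.


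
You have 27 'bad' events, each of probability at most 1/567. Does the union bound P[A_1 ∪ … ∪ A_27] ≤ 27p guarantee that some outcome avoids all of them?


Union bound: P[∪_{i=1}^{27} A_i] ≤ Σ_i P[A_i] ≤ 27·p = 27·(1/567) = 1/21.
Numerically: 1/21 ≈ 0.048.
Is 1/21 < 1? YES.
Since P[∪ A_i] ≤ 1/21 < 1, the complement has P[∩ A_i^c] ≥ 1 − 1/21 = 20/21 > 0, so some outcome avoids every A_i.

27·p = 1/21 ≈ 0.048; existence CERTIFIED by the union bound.


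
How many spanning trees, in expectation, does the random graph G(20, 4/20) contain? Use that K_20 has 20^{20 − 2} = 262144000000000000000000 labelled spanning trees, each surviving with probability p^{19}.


K_20 has 20^{20 − 2} = 262144000000000000000000 labelled spanning trees.
For each such spanning tree H, let X_H = 1 if all 19 edges of H are present in G. Then P[X_H = 1] = p^{19} = (1/5)^{19} = 1/19073486328125.
Summing the indicators: E[X] = Σ_H E[X_H] = 262144000000000000000000 · p^{19} = 262144000000000000000000 · 1/19073486328125 = 68719476736/5.
Numerically: E[X] ≈ 1.37e+10.

E[X] = 262144000000000000000000 · (1/5)^{19} = 68719476736/5 ≈ 1.37e+10.


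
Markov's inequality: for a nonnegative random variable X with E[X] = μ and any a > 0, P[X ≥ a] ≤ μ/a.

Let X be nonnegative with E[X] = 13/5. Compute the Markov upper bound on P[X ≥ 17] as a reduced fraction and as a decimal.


μ = E[X] = 13/5, a = 17.
Markov: P[X ≥ 17] ≤ μ/a = (13/5)/17 = 13/85.
Numerically: ≈ 0.153.
(Since a = 17 > μ = 2.600, the bound 13/85 is < 1 and informative.)

P[X ≥ 17] ≤ 13/85 ≈ 0.153.


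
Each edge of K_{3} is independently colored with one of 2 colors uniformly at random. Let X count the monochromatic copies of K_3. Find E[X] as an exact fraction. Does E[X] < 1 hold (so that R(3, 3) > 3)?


E[X] = C(3, 3) · 2^{1 − 3} = 1 · 2^{−2} = 1/4.
As a reduced fraction: E[X] = 1/4 ≈ 0.250000.
Is E[X] < 1? YES.
Since E[X] < 1, there exists a 2-coloring of K_{3} with no monochromatic K_3; hence R(3, 3) > 3.

E[X] = 1/4 ≈ 0.250000; E[X] < 1, so R(3, 3) > 3.


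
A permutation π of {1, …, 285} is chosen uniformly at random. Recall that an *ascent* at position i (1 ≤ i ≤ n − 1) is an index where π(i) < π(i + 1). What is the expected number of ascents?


Write X = Σ X_I over i = 1, …, 284, with X_I the indicator of one ascent.
There are 284 indicators.
For each fixed i, the pair (π(i), π(i+1)) is a uniformly random ordered pair of distinct values from {1, …, 285}; by symmetry P[π(i) < π(i+1)] = 1/2.
By linearity: E[X] = 284 · (1/2) = (285 − 1) · (1/2) = 142 ≈ 142.000000.

E[X] = 142 = 142.000000.


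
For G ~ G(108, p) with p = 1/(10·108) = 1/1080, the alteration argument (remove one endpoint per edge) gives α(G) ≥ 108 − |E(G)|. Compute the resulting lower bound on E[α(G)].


E[|E(G)|] = C(108, 2)·p = 5778 · (1/1080) = 107/20.
E[α(G)] ≥ n − E[|E(G)|] = 108 − 107/20 = 2053/20.
Numerically: ≈ 102.65000.
(This is only a lower bound; the true E[α(G)] may be larger.)

E[α(G)] ≥ 2053/20 ≈ 102.65000.


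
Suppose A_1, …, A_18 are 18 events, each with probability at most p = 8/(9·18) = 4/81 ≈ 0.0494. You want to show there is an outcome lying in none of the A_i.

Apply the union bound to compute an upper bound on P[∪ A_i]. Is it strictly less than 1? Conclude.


Union bound: P[∪_{i=1}^{18} A_i] ≤ Σ_i P[A_i] ≤ 18·p = 18·(4/81) = 8/9.
Numerically: 8/9 ≈ 0.8889.
Is 8/9 < 1? YES.
Since P[∪ A_i] ≤ 8/9 < 1, the complement has P[∩ A_i^c] ≥ 1 − 8/9 = 1/9 > 0, so some outcome avoids every A_i.

18·p = 8/9 ≈ 0.8889; existence CERTIFIED by the union bound.


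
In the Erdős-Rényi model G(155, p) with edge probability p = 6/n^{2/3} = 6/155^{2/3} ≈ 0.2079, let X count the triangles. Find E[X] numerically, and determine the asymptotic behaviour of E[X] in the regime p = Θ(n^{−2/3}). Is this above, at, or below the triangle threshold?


Number of potential triangles: C(155, 3) = 608685.
Each occurs with probability p³ ≈ (0.2079)³ ≈ 8.990635e-03.
By linearity: E[X] = C(155, 3)·p³ ≈ 608685 · 8.990635e-03 ≈ 5472.4645.
Since α = 2/3 < 1, p = c/n^{2/3} ≫ 1/n is above the triangle threshold p ~ 1/n. Asymptotically E[X] ~ (c³/6)·n^{3(1−α)} = (6³/6)·n^{1} → ∞; triangles are abundant w.h.p.

E[X] ≈ 5472.4645; in regime p = Θ(1/n^{2/3}) E[X] diverges (above the triangle threshold p ~ 1/n).


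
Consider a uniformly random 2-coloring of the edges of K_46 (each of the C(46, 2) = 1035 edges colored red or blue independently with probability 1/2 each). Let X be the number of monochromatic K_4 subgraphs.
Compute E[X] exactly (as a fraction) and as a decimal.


Let X = Σ_S X_S over the C(46, 4) = 163185 subsets S of size 4, where X_S = 1 if the K_4 on S is monochromatic.
For a fixed S, the K_4 on S has C(4, 2) = 6 edges. P[all 6 edges red] = (1/2)^6, and likewise for blue, so P[monochromatic] = 2·(1/2)^6 = 2^{1 − 6} = 1/32.
By linearity of expectation: E[X] = C(46, 4) · 2^{1 − 6} = 163185 · 1/32 = 163185/32.
Numerically: E[X] ≈ 5099.5312.

E[X] = C(46,4)·2^(1−C(4,2)) = 163185/32 ≈ 5099.5312.


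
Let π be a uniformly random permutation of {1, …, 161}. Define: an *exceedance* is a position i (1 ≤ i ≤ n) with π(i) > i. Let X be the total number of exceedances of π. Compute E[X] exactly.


Write X = Σ_{i=1}^{161} X_i, where X_i = 1_{π(i) > i}.
For each fixed i, π(i) is uniform over {1, …, 161} (marginal of a uniform permutation), so P[π(i) > i] = (n − i)/n. Summing: Σ_{i=1}^{161} (n − i)/n = (0 + 1 + … + 160)/161 = 161(161 − 1)/(2·161) = (161 − 1)/2.
Hence E[X] = Σ_{i=1}^{161} (161 − i)/161 = 80 ≈ 80.0000.

E[X] = 80 = 80.0000.


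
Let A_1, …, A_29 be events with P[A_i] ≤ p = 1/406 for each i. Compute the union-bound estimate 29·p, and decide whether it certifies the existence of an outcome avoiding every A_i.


Union bound: P[∪_{i=1}^{29} A_i] ≤ Σ_i P[A_i] ≤ 29·p = 29·(1/406) = 1/14.
Numerically: 1/14 ≈ 0.0714.
Is 1/14 < 1? YES.
Since P[∪ A_i] ≤ 1/14 < 1, the complement has P[∩ A_i^c] ≥ 1 − 1/14 = 13/14 > 0, so some outcome avoids every A_i.

29·p = 1/14 ≈ 0.0714; existence CERTIFIED by the union bound.


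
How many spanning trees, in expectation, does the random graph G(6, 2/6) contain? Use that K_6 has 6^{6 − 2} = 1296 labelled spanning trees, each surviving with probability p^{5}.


K_6 has 6^{6 − 2} = 1296 labelled spanning trees.
For each such spanning tree H, let X_H = 1 if all 5 edges of H are present in G. Then P[X_H = 1] = p^{5} = (1/3)^{5} = 1/243.
Summing the indicators: E[X] = Σ_H E[X_H] = 1296 · p^{5} = 1296 · 1/243 = 16/3.
Numerically: E[X] ≈ 5.33.

E[X] = 1296 · (1/3)^{5} = 16/3 ≈ 5.33.


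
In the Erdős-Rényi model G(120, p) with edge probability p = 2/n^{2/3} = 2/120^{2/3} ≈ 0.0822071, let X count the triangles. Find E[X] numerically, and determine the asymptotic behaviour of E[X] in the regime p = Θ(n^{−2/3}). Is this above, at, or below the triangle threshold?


Number of potential triangles: C(120, 3) = 280840.
Each occurs with probability p³ ≈ (0.0822071)³ ≈ 5.55555556e-04.
By linearity: E[X] = C(120, 3)·p³ ≈ 280840 · 5.55555556e-04 ≈ 156.022222.
Since α = 2/3 < 1, p = c/n^{2/3} ≫ 1/n is above the triangle threshold p ~ 1/n. Asymptotically E[X] ~ (c³/6)·n^{3(1−α)} = (2³/6)·n^{1} → ∞; triangles are abundant w.h.p.

E[X] ≈ 156.022222; in regime p = Θ(1/n^{2/3}) E[X] diverges (above the triangle threshold p ~ 1/n).


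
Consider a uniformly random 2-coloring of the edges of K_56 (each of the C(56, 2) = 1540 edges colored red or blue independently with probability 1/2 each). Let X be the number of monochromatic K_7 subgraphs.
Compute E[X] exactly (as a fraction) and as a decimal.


Let X = Σ_S X_S over the C(56, 7) = 231917400 subsets S of size 7, where X_S = 1 if the K_7 on S is monochromatic.
For a fixed S, the K_7 on S has C(7, 2) = 21 edges. P[all 21 edges red] = (1/2)^21, and likewise for blue, so P[monochromatic] = 2·(1/2)^21 = 2^{1 − 21} = 1/1048576.
By linearity of expectation: E[X] = C(56, 7) · 2^{1 − 21} = 231917400 · 1/1048576 = 28989675/131072.
Numerically: E[X] ≈ 221.17367.

E[X] = C(56,7)·2^(1−C(7,2)) = 28989675/131072 ≈ 221.17367.


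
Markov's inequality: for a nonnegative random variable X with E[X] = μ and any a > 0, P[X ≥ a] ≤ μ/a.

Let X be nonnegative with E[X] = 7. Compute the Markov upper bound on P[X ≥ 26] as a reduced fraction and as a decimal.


μ = E[X] = 7, a = 26.
Markov: P[X ≥ 26] ≤ μ/a = (7)/26 = 7/26.
Numerically: ≈ 0.26923.
(Since a = 26 > μ = 7.00000, the bound 7/26 is < 1 and informative.)

P[X ≥ 26] ≤ 7/26 ≈ 0.26923.


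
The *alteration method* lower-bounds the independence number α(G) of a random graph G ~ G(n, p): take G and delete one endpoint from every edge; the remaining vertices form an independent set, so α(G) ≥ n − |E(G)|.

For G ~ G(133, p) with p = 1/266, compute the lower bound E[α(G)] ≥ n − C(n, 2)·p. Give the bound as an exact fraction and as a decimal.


E[|E(G)|] = C(133, 2)·p = 8778 · (1/266) = 33.
E[α(G)] ≥ n − E[|E(G)|] = 133 − 33 = 100.
Numerically: ≈ 100.0000.
(This is only a lower bound; the true E[α(G)] may be larger.)

E[α(G)] ≥ 100 ≈ 100.0000.


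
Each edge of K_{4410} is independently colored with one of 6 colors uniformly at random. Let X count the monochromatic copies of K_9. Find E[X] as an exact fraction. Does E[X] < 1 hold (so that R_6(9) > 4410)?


E[X] = C(4410, 9) · 6^{1 − 36} = 1724394906266704102180823710 · 6^{−35} = 1724394906266704102180823710/1719070799748422591028658176.
As a reduced fraction: E[X] = 862197453133352051090411855/859535399874211295514329088 ≈ 1.0030971.
Is E[X] < 1? NO.
Since E[X] ≥ 1, the first-moment bound is inconclusive at n = 4410; it does NOT by itself certify R_6(9) > 4410.

E[X] = 862197453133352051090411855/859535399874211295514329088 ≈ 1.0030971; E[X] ≥ 1; first-moment method inconclusive here.


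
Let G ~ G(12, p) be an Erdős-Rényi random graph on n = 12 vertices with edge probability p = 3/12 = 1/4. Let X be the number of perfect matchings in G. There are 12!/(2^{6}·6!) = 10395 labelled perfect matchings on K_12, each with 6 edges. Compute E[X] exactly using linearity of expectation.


K_12 has 12!/(2^{6}·6!) = 10395 labelled perfect matchings.
For each such perfect matching H, let X_H = 1 if all 6 edges of H are present in G. Then P[X_H = 1] = p^{6} = (1/4)^{6} = 1/4096.
By linearity: E[X] = Σ_H E[X_H] = 10395 · p^{6} = 10395 · 1/4096 = 10395/4096.
Numerically: E[X] ≈ 2.54.

E[X] = 10395 · (1/4)^{6} = 10395/4096 ≈ 2.54.


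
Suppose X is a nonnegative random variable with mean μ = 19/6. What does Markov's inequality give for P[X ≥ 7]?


μ = E[X] = 19/6, a = 7.
Markov: P[X ≥ 7] ≤ μ/a = (19/6)/7 = 19/42.
Numerically: ≈ 0.45238.
(Since a = 7 > μ = 3.16667, the bound 19/42 is < 1 and informative.)

P[X ≥ 7] ≤ 19/42 ≈ 0.45238.


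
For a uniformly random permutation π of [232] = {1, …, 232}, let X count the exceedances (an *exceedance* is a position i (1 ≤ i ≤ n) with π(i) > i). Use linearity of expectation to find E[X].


Write X = Σ_{i=1}^{232} X_i, where X_i = 1_{π(i) > i}.
For each fixed i, π(i) is uniform over {1, …, 232} (marginal of a uniform permutation), so P[π(i) > i] = (n − i)/n. Summing: Σ_{i=1}^{232} (n − i)/n = (0 + 1 + … + 231)/232 = 232(232 − 1)/(2·232) = (232 − 1)/2.
Hence E[X] = Σ_{i=1}^{232} (232 − i)/232 = 231/2 ≈ 115.5000.

E[X] = 231/2 = 115.5000.


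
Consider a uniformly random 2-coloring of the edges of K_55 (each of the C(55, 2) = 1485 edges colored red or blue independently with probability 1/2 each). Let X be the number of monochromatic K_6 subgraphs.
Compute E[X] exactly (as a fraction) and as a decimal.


Let X = Σ_S X_S over the C(55, 6) = 28989675 subsets S of size 6, where X_S = 1 if the K_6 on S is monochromatic.
For a fixed S, the K_6 on S has C(6, 2) = 15 edges. P[all 15 edges red] = (1/2)^15, and likewise for blue, so P[monochromatic] = 2·(1/2)^15 = 2^{1 − 15} = 1/16384.
By linearity: E[X] = C(55, 6) · 2^{1 − 15} = 28989675 · 1/16384 = 28989675/16384.
Numerically: E[X] ≈ 1769.389343.

E[X] = C(55,6)·2^(1−C(6,2)) = 28989675/16384 ≈ 1769.389343.


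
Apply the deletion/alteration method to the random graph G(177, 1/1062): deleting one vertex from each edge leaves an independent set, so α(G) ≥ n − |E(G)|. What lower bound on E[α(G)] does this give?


E[|E(G)|] = C(177, 2)·p = 15576 · (1/1062) = 44/3.
E[α(G)] ≥ n − E[|E(G)|] = 177 − 44/3 = 487/3.
Numerically: ≈ 162.33333.
(This is only a lower bound; the true E[α(G)] may be larger.)

E[α(G)] ≥ 487/3 ≈ 162.33333.


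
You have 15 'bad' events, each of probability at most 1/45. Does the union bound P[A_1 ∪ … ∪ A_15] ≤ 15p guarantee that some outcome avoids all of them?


Union bound: P[∪_{i=1}^{15} A_i] ≤ Σ_i P[A_i] ≤ 15·p = 15·(1/45) = 1/3.
Numerically: 1/3 ≈ 0.3333333.
Is 1/3 < 1? YES.
Since P[∪ A_i] ≤ 1/3 < 1, the complement has P[∩ A_i^c] ≥ 1 − 1/3 = 2/3 > 0, so some outcome avoids every A_i.

15·p = 1/3 ≈ 0.3333333; existence CERTIFIED by the union bound.


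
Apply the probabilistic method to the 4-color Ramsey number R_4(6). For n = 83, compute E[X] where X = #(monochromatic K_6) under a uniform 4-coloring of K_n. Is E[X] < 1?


E[X] = C(83, 6) · 4^{1 − 15} = 377447148 · 4^{−14} = 377447148/268435456.
As a reduced fraction: E[X] = 94361787/67108864 ≈ 1.40610.
Is E[X] < 1? NO.
Since E[X] ≥ 1, the first-moment bound is inconclusive at n = 83; it does NOT by itself certify R_4(6) > 83.

E[X] = 94361787/67108864 ≈ 1.40610; E[X] ≥ 1; first-moment method inconclusive here.


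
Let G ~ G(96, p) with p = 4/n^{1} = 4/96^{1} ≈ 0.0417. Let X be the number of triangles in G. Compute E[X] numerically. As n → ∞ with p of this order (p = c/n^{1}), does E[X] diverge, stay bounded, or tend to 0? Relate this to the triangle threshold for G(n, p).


Number of potential triangles: C(96, 3) = 142880.
Each occurs with probability p³ ≈ (0.0417)³ ≈ 7.23380e-05.
By linearity: E[X] = C(96, 3)·p³ ≈ 142880 · 7.23380e-05 ≈ 10.336.
Here α = 1, so p = 4/n is exactly at the triangle threshold p ~ 1/n. Asymptotically E[X] → c³/6 = 4³/6 = 32/3 ≈ 10.667, a bounded constant. In this regime the triangle count is asymptotically Poisson(c³/6).

E[X] ≈ 10.336; in regime p = Θ(1/n^{1}) E[X] stays bounded (at the triangle threshold p ~ 1/n).


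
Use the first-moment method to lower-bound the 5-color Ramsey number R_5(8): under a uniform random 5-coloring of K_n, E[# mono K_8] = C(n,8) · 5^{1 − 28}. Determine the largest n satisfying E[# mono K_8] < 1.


We need C(n, 8) · 5^{1 − 28} < 1, i.e. C(n, 8) < 5^{28 − 1} = 7450580596923828125.
Check values of n near the boundary:
  n = 862: C(862, 8) = 7317951015318931845; 7317951015318931845 < 7450580596923828125? YES
  n = 863: C(863, 8) = 7386423071602617757; 7386423071602617757 < 7450580596923828125? YES
  n = 864: C(864, 8) = 7455455062926006708; 7455455062926006708 < 7450580596923828125? NO
  n = 865: C(865, 8) = 7525050909487743060; 7525050909487743060 < 7450580596923828125? NO
The largest n with C(n, 8) < 7450580596923828125 is n = 863 (where E[X] = 7386423071602617757/7450580596923828125 ≈ 0.9913889). Hence R_5(8) > 863, i.e. R_5(8) ≥ 864.

Largest n = 863; hence R_5(8) > 863.


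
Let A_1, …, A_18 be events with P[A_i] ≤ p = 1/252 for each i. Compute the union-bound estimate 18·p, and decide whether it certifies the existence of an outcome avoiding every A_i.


Union bound: P[∪_{i=1}^{18} A_i] ≤ Σ_i P[A_i] ≤ 18·p = 18·(1/252) = 1/14.
Numerically: 1/14 ≈ 0.0714.
Is 1/14 < 1? YES.
Since P[∪ A_i] ≤ 1/14 < 1, the complement has P[∩ A_i^c] ≥ 1 − 1/14 = 13/14 > 0, so some outcome avoids every A_i.

18·p = 1/14 ≈ 0.0714; existence CERTIFIED by the union bound.


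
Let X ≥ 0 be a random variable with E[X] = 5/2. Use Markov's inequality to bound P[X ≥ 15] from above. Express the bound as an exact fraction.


μ = E[X] = 5/2, a = 15.
Markov: P[X ≥ 15] ≤ μ/a = (5/2)/15 = 1/6.
Numerically: ≈ 0.16667.
(Since a = 15 > μ = 2.50000, the bound 1/6 is < 1 and informative.)

P[X ≥ 15] ≤ 1/6 ≈ 0.16667.


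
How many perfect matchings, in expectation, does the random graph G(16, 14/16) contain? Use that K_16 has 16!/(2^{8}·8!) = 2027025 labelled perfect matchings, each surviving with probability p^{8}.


K_16 has 16!/(2^{8}·8!) = 2027025 labelled perfect matchings.
For each such perfect matching H, let X_H = 1 if all 8 edges of H are present in G. Then P[X_H = 1] = p^{8} = (7/8)^{8} = 5764801/16777216.
By linearity: E[X] = Σ_H E[X_H] = 2027025 · p^{8} = 2027025 · 5764801/16777216 = 11685395747025/16777216.
Numerically: E[X] ≈ 696504.

E[X] = 2027025 · (7/8)^{8} = 11685395747025/16777216 ≈ 696504.


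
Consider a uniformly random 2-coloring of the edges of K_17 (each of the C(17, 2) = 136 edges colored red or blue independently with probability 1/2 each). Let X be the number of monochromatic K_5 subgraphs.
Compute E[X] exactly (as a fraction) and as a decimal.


Let X = Σ_S X_S over the C(17, 5) = 6188 subsets S of size 5, where X_S = 1 if the K_5 on S is monochromatic.
For a fixed S, the K_5 on S has C(5, 2) = 10 edges. P[all 10 edges red] = (1/2)^10, and likewise for blue, so P[monochromatic] = 2·(1/2)^10 = 2^{1 − 10} = 1/512.
By linearity of expectation: E[X] = C(17, 5) · 2^{1 − 10} = 6188 · 1/512 = 1547/128.
Numerically: E[X] ≈ 12.086.

E[X] = C(17,5)·2^(1−C(5,2)) = 1547/128 ≈ 12.086.


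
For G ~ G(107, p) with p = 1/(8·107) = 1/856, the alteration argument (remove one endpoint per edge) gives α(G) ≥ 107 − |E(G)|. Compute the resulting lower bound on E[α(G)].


E[|E(G)|] = C(107, 2)·p = 5671 · (1/856) = 53/8.
E[α(G)] ≥ n − E[|E(G)|] = 107 − 53/8 = 803/8.
Numerically: ≈ 100.375000.
(This is only a lower bound; the true E[α(G)] may be larger.)

E[α(G)] ≥ 803/8 ≈ 100.375000.


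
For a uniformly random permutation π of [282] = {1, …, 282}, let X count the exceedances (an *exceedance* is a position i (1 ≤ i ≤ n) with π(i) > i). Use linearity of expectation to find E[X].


Write X = Σ_{i=1}^{282} X_i, where X_i = 1_{π(i) > i}.
For each fixed i, π(i) is uniform over {1, …, 282} (marginal of a uniform permutation), so P[π(i) > i] = (n − i)/n. Summing: Σ_{i=1}^{282} (n − i)/n = (0 + 1 + … + 281)/282 = 282(282 − 1)/(2·282) = (282 − 1)/2.
Hence E[X] = Σ_{i=1}^{282} (282 − i)/282 = 281/2 ≈ 140.50000.

E[X] = 281/2 = 140.50000.


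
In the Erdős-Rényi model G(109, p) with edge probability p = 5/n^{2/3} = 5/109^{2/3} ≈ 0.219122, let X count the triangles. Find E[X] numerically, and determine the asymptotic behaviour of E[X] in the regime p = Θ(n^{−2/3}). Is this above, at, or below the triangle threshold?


Number of potential triangles: C(109, 3) = 209934.
Each occurs with probability p³ ≈ (0.219122)³ ≈ 1.05209999e-02.
By linearity: E[X] = C(109, 3)·p³ ≈ 209934 · 1.05209999e-02 ≈ 2208.715596.
Since α = 2/3 < 1, p = c/n^{2/3} ≫ 1/n is above the triangle threshold p ~ 1/n. Asymptotically E[X] ~ (c³/6)·n^{3(1−α)} = (5³/6)·n^{1} → ∞; triangles are abundant w.h.p.

E[X] ≈ 2208.715596; in regime p = Θ(1/n^{2/3}) E[X] diverges (above the triangle threshold p ~ 1/n).


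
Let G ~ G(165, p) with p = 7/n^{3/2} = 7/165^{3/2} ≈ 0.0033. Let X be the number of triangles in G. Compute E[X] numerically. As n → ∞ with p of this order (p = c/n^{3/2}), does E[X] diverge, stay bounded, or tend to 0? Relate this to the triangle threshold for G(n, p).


Number of potential triangles: C(165, 3) = 735130.
Each occurs with probability p³ ≈ (0.0033)³ ≈ 3.60260e-08.
By linearity: E[X] = C(165, 3)·p³ ≈ 735130 · 3.60260e-08 ≈ 0.026.
Since α = 3/2 > 1, p = c/n^{3/2} = o(1/n) is below the triangle threshold p ~ 1/n. Asymptotically E[X] ~ (c³/6)·n^{3(1−α)} = (7³/6)·n^{-1.5} → 0, so by Markov's inequality G has no triangles w.h.p.

E[X] ≈ 0.026; in regime p = Θ(1/n^{3/2}) E[X] tends to 0 (below the triangle threshold p ~ 1/n).


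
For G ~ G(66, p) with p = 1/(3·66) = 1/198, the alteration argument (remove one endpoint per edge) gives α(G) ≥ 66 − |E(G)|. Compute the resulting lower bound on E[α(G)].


E[|E(G)|] = C(66, 2)·p = 2145 · (1/198) = 65/6.
E[α(G)] ≥ n − E[|E(G)|] = 66 − 65/6 = 331/6.
Numerically: ≈ 55.16667.
(This is only a lower bound; the true E[α(G)] may be larger.)

E[α(G)] ≥ 331/6 ≈ 55.16667.


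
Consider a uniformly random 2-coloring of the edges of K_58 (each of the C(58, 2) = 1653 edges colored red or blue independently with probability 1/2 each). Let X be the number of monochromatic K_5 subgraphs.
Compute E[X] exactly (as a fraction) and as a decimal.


Let X = Σ_S X_S over the C(58, 5) = 4582116 subsets S of size 5, where X_S = 1 if the K_5 on S is monochromatic.
For a fixed S, the K_5 on S has C(5, 2) = 10 edges. P[all 10 edges red] = (1/2)^10, and likewise for blue, so P[monochromatic] = 2·(1/2)^10 = 2^{1 − 10} = 1/512.
By linearity of expectation: E[X] = C(58, 5) · 2^{1 − 10} = 4582116 · 1/512 = 1145529/128.
Numerically: E[X] ≈ 8949.445.

E[X] = C(58,5)·2^(1−C(5,2)) = 1145529/128 ≈ 8949.445.


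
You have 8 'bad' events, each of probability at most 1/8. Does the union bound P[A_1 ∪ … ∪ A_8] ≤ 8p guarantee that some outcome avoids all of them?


Union bound: P[∪_{i=1}^{8} A_i] ≤ Σ_i P[A_i] ≤ 8·p = 8·(1/8) = 1.
Numerically: 1 ≈ 1.000.
Is 1 < 1? NO.
Since the bound 1 is ≥ 1, the union bound is uninformative here; it does NOT by itself certify existence.

8·p = 1 ≈ 1.000; existence NOT certified by the union bound.


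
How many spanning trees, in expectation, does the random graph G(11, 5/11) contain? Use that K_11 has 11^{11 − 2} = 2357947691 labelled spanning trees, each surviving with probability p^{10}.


K_11 has 11^{11 − 2} = 2357947691 labelled spanning trees.
For each such spanning tree H, let X_H = 1 if all 10 edges of H are present in G. Then P[X_H = 1] = p^{10} = (5/11)^{10} = 9765625/25937424601.
By linearity: E[X] = Σ_H E[X_H] = 2357947691 · p^{10} = 2357947691 · 9765625/25937424601 = 9765625/11.
Numerically: E[X] ≈ 887784.

E[X] = 2357947691 · (5/11)^{10} = 9765625/11 ≈ 887784.


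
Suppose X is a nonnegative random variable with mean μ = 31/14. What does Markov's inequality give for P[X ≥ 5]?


μ = E[X] = 31/14, a = 5.
Markov: P[X ≥ 5] ≤ μ/a = (31/14)/5 = 31/70.
Numerically: ≈ 0.4429.
(Since a = 5 > μ = 2.2143, the bound 31/70 is < 1 and informative.)

P[X ≥ 5] ≤ 31/70 ≈ 0.4429.


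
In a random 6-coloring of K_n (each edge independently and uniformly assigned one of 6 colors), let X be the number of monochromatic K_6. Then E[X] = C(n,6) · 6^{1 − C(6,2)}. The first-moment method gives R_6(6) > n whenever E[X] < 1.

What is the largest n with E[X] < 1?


We need C(n, 6) · 6^{1 − 15} < 1, i.e. C(n, 6) < 6^{15 − 1} = 78364164096.
Check values of n near the boundary:
  n = 196: C(196, 6) = 72887293024; 72887293024 < 78364164096? YES
  n = 197: C(197, 6) = 75176946208; 75176946208 < 78364164096? YES
  n = 198: C(198, 6) = 77526225777; 77526225777 < 78364164096? YES
  n = 199: C(199, 6) = 79936367511; 79936367511 < 78364164096? NO
  n = 200: C(200, 6) = 82408626300; 82408626300 < 78364164096? NO
The largest n with C(n, 6) < 78364164096 is n = 198 (where E[X] = 25842075259/26121388032 ≈ 0.989). Hence R_6(6) > 198, i.e. R_6(6) ≥ 199.

Largest n = 198; hence R_6(6) > 198.


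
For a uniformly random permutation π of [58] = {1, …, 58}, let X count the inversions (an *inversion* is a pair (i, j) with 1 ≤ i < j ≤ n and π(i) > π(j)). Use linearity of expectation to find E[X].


Write X = Σ X_I over the C(58, 2) = 1653 pairs i < j, with X_I the indicator of one inversion.
There are 1653 indicators.
For each fixed pair i < j, the values π(i) and π(j) are two distinct elements of {1, …, 58} in uniformly random order; by symmetry P[π(i) > π(j)] = 1/2.
By linearity: E[X] = 1653 · (1/2) = C(58, 2) · (1/2) = 1653/2 = 1653/2 ≈ 826.50000.

E[X] = 1653/2 = 826.50000.


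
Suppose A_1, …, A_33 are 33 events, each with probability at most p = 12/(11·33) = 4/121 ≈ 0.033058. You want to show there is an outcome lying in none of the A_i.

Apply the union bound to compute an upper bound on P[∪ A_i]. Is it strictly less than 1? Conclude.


Union bound: P[∪_{i=1}^{33} A_i] ≤ Σ_i P[A_i] ≤ 33·p = 33·(4/121) = 12/11.
Numerically: 12/11 ≈ 1.090909.
Is 12/11 < 1? NO.
Since the bound 12/11 is ≥ 1, the union bound is uninformative here; it does NOT by itself certify existence.

33·p = 12/11 ≈ 1.090909; existence NOT certified by the union bound.


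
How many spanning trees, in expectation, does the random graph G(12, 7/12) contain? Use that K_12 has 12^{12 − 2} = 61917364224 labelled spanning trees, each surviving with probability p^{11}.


K_12 has 12^{12 − 2} = 61917364224 labelled spanning trees.
For each such spanning tree H, let X_H = 1 if all 11 edges of H are present in G. Then P[X_H = 1] = p^{11} = (7/12)^{11} = 1977326743/743008370688.
By linearity of expectation: E[X] = Σ_H E[X_H] = 61917364224 · p^{11} = 61917364224 · 1977326743/743008370688 = 1977326743/12.
Numerically: E[X] ≈ 1.648e+08.

E[X] = 61917364224 · (7/12)^{11} = 1977326743/12 ≈ 1.648e+08.


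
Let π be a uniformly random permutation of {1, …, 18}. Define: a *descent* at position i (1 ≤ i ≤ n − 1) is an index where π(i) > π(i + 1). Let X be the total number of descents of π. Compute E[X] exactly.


Write X = Σ X_I over i = 1, …, 17, with X_I the indicator of one descent.
There are 17 indicators.
For each fixed i, the pair (π(i), π(i+1)) is a uniformly random ordered pair of distinct values from {1, …, 18}; by symmetry P[π(i) > π(i+1)] = 1/2.
By linearity: E[X] = 17 · (1/2) = (18 − 1) · (1/2) = 17/2 ≈ 8.50000.

E[X] = 17/2 = 8.50000.
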